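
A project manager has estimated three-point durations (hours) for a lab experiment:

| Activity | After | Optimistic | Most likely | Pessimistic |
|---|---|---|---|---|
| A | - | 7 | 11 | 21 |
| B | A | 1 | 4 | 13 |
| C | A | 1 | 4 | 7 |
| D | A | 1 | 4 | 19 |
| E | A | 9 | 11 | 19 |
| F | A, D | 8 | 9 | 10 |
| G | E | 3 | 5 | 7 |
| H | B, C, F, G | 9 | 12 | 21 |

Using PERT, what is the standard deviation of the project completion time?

3.56 hours

te_A = (7 + 4·11 + 21)/6 = 72/6 = 12; σ²_A = ((21−7)/6)² = 5.444
te_B = (1 + 4·4 + 13)/6 = 30/6 = 5; σ²_B = ((13−1)/6)² = 4.000
te_C = (1 + 4·4 + 7)/6 = 24/6 = 4; σ²_C = ((7−1)/6)² = 1.000
te_D = (1 + 4·4 + 19)/6 = 36/6 = 6; σ²_D = ((19−1)/6)² = 9.000
te_E = (9 + 4·11 + 19)/6 = 72/6 = 12; σ²_E = ((19−9)/6)² = 2.778
te_F = (8 + 4·9 + 10)/6 = 54/6 = 9; σ²_F = ((10−8)/6)² = 0.111
te_G = (3 + 4·5 + 7)/6 = 30/6 = 5; σ²_G = ((7−3)/6)² = 0.444
te_H = (9 + 4·12 + 21)/6 = 78/6 = 13; σ²_H = ((21−9)/6)² = 4.000

Forward pass:
ES_A = 0; EF_A = 12
ES_B = 12; EF_B = 12+5 = 17
ES_C = 12; EF_C = 12+4 = 16
ES_D = 12; EF_D = 12+6 = 18
ES_E = 12; EF_E = 12+12 = 24
ES_F = max(EF_A=12, EF_D=18) = 18; EF_F = 18+9 = 27
ES_G = 24; EF_G = 24+5 = 29
ES_H = max(EF_B=17, EF_C=16, EF_F=27, EF_G=29) = 29; EF_H = 29+13 = 42
Expected project duration μ = 42 hours. Critical path: A → E → G → H.

Variance along critical path = 5.444 + 2.778 + 0.444 + 4.000 = 12.667
σ = √12.667 = 3.559 hours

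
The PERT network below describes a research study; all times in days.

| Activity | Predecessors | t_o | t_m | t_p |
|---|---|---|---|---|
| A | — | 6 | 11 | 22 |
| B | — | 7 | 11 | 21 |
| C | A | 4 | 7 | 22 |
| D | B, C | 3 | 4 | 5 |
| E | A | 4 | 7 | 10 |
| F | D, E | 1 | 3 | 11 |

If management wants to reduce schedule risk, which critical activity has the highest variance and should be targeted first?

te_A = (6 + 4·11 + 22)/6 = 72/6 = 12; σ²_A = ((22−6)/6)² = 7.111
te_B = (7 + 4·11 + 21)/6 = 72/6 = 12; σ²_B = ((21−7)/6)² = 5.444
te_C = (4 + 4·7 + 22)/6 = 54/6 = 9; σ²_C = ((22−4)/6)² = 9.000
te_D = (3 + 4·4 + 5)/6 = 24/6 = 4; σ²_D = ((5−3)/6)² = 0.111
te_E = (4 + 4·7 + 10)/6 = 42/6 = 7; σ²_E = ((10−4)/6)² = 1.000
te_F = (1 + 4·3 + 11)/6 = 24/6 = 4; σ²_F = ((11−1)/6)² = 2.778

Forward pass:
ES_A = 0; EF_A = 12
ES_B = 0; EF_B = 12
ES_C = 12; EF_C = 12+9 = 21
ES_D = max(EF_B=12, EF_C=21) = 21; EF_D = 21+4 = 25
ES_E = 12; EF_E = 12+7 = 19
ES_F = max(EF_D=25, EF_E=19) = 25; EF_F = 25+4 = 29
Expected project duration μ = 29 days. Critical path: A → C → D → F.

Variances on critical path: σ²_A=7.111, σ²_C=9.000, σ²_D=0.111, σ²_F=2.778.
Largest is σ²_C = 9.000.

C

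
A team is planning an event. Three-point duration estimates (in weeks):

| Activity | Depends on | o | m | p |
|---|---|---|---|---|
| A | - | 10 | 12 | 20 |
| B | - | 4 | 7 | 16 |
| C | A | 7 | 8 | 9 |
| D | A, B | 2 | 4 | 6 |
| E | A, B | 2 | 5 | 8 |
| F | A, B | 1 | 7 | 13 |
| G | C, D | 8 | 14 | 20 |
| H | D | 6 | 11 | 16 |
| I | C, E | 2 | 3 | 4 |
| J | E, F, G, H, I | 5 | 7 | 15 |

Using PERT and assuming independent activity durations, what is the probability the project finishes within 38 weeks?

te_A = (10 + 4·12 + 20)/6 = 78/6 = 13; σ²_A = ((20−10)/6)² = 2.778
te_B = (4 + 4·7 + 16)/6 = 48/6 = 8; σ²_B = ((16−4)/6)² = 4.000
te_C = (7 + 4·8 + 9)/6 = 48/6 = 8; σ²_C = ((9−7)/6)² = 0.111
te_D = (2 + 4·4 + 6)/6 = 24/6 = 4; σ²_D = ((6−2)/6)² = 0.444
te_E = (2 + 4·5 + 8)/6 = 30/6 = 5; σ²_E = ((8−2)/6)² = 1.000
te_F = (1 + 4·7 + 13)/6 = 42/6 = 7; σ²_F = ((13−1)/6)² = 4.000
te_G = (8 + 4·14 + 20)/6 = 84/6 = 14; σ²_G = ((20−8)/6)² = 4.000
te_H = (6 + 4·11 + 16)/6 = 66/6 = 11; σ²_H = ((16−6)/6)² = 2.778
te_I = (2 + 4·3 + 4)/6 = 18/6 = 3; σ²_I = ((4−2)/6)² = 0.111
te_J = (5 + 4·7 + 15)/6 = 48/6 = 8; σ²_J = ((15−5)/6)² = 2.778

Forward pass:
ES_A = 0; EF_A = 13
ES_B = 0; EF_B = 8
ES_C = 13; EF_C = 13+8 = 21
ES_D = max(EF_A=13, EF_B=8) = 13; EF_D = 13+4 = 17
ES_E = max(EF_A=13, EF_B=8) = 13; EF_E = 13+5 = 18
ES_F = max(EF_A=13, EF_B=8) = 13; EF_F = 13+7 = 20
ES_G = max(EF_C=21, EF_D=17) = 21; EF_G = 21+14 = 35
ES_H = 17; EF_H = 17+11 = 28
ES_I = max(EF_C=21, EF_E=18) = 21; EF_I = 21+3 = 24
ES_J = max(EF_E=18, EF_F=20, EF_G=35, EF_H=28, EF_I=24) = 35; EF_J = 35+8 = 43
Expected project duration μ = 43 weeks. Critical path: A → C → G → J.

Variance along critical path = 2.778 + 0.111 + 4.000 + 2.778 = 9.667; σ = √9.667 = 3.109 weeks.
Z = (38 − 43) / 3.109 = -1.608
P(T ≤ 38) = Φ(-1.608) ≈ 0.054

0.054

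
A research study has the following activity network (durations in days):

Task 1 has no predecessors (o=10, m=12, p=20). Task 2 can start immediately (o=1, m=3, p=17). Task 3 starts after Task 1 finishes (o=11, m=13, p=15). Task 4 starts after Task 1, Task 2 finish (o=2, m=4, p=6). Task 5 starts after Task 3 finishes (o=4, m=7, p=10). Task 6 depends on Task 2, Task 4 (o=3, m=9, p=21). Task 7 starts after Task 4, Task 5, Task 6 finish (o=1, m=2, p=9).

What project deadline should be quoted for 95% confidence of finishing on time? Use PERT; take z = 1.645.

40.0 days

te_Task 1 = (10 + 4·12 + 20)/6 = 78/6 = 13; σ²_Task 1 = ((20−10)/6)² = 2.778
te_Task 2 = (1 + 4·3 + 17)/6 = 30/6 = 5; σ²_Task 2 = ((17−1)/6)² = 7.111
te_Task 3 = (11 + 4·13 + 15)/6 = 78/6 = 13; σ²_Task 3 = ((15−11)/6)² = 0.444
te_Task 4 = (2 + 4·4 + 6)/6 = 24/6 = 4; σ²_Task 4 = ((6−2)/6)² = 0.444
te_Task 5 = (4 + 4·7 + 10)/6 = 42/6 = 7; σ²_Task 5 = ((10−4)/6)² = 1.000
te_Task 6 = (3 + 4·9 + 21)/6 = 60/6 = 10; σ²_Task 6 = ((21−3)/6)² = 9.000
te_Task 7 = (1 + 4·2 + 9)/6 = 18/6 = 3; σ²_Task 7 = ((9−1)/6)² = 1.778

Forward pass:
ES_Task 1 = 0; EF_Task 1 = 13
ES_Task 2 = 0; EF_Task 2 = 5
ES_Task 3 = 13; EF_Task 3 = 13+13 = 26
ES_Task 4 = max(EF_Task 1=13, EF_Task 2=5) = 13; EF_Task 4 = 13+4 = 17
ES_Task 5 = 26; EF_Task 5 = 26+7 = 33
ES_Task 6 = max(EF_Task 2=5, EF_Task 4=17) = 17; EF_Task 6 = 17+10 = 27
ES_Task 7 = max(EF_Task 4=17, EF_Task 5=33, EF_Task 6=27) = 33; EF_Task 7 = 33+3 = 36
Expected project duration μ = 36 days. Critical path: Task 1 → Task 3 → Task 5 → Task 7.

Variance along critical path = 2.778 + 0.444 + 1.000 + 1.778 = 6.000; σ = 2.449 days.
D = μ + z·σ = 36 + 1.645·2.449 = 40.0 days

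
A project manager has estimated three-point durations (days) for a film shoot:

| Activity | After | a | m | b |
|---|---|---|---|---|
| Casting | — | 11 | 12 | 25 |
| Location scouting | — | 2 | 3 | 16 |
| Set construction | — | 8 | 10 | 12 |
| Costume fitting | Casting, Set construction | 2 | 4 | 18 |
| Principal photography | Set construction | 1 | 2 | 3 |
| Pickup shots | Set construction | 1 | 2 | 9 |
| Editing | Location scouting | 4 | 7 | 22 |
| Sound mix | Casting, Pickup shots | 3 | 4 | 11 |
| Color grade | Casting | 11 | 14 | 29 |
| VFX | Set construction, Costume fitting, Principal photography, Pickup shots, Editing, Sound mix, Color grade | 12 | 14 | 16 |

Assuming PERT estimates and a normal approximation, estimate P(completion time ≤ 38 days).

te_Casting = (11 + 4·12 + 25)/6 = 84/6 = 14; σ²_Casting = ((25−11)/6)² = 5.444
te_Location scouting = (2 + 4·3 + 16)/6 = 30/6 = 5; σ²_Location scouting = ((16−2)/6)² = 5.444
te_Set construction = (8 + 4·10 + 12)/6 = 60/6 = 10; σ²_Set construction = ((12−8)/6)² = 0.444
te_Costume fitting = (2 + 4·4 + 18)/6 = 36/6 = 6; σ²_Costume fitting = ((18−2)/6)² = 7.111
te_Principal photography = (1 + 4·2 + 3)/6 = 12/6 = 2; σ²_Principal photography = ((3−1)/6)² = 0.111
te_Pickup shots = (1 + 4·2 + 9)/6 = 18/6 = 3; σ²_Pickup shots = ((9−1)/6)² = 1.778
te_Editing = (4 + 4·7 + 22)/6 = 54/6 = 9; σ²_Editing = ((22−4)/6)² = 9.000
te_Sound mix = (3 + 4·4 + 11)/6 = 30/6 = 5; σ²_Sound mix = ((11−3)/6)² = 1.778
te_Color grade = (11 + 4·14 + 29)/6 = 96/6 = 16; σ²_Color grade = ((29−11)/6)² = 9.000
te_VFX = (12 + 4·14 + 16)/6 = 84/6 = 14; σ²_VFX = ((16−12)/6)² = 0.444

Forward pass:
ES_Casting = 0; EF_Casting = 14
ES_Location scouting = 0; EF_Location scouting = 5
ES_Set construction = 0; EF_Set construction = 10
ES_Costume fitting = max(EF_Casting=14, EF_Set construction=10) = 14; EF_Costume fitting = 14+6 = 20
ES_Principal photography = 10; EF_Principal photography = 10+2 = 12
ES_Pickup shots = 10; EF_Pickup shots = 10+3 = 13
ES_Editing = 5; EF_Editing = 5+9 = 14
ES_Sound mix = max(EF_Casting=14, EF_Pickup shots=13) = 14; EF_Sound mix = 14+5 = 19
ES_Color grade = 14; EF_Color grade = 14+16 = 30
ES_VFX = max(EF_Set construction=10, EF_Costume fitting=20, EF_Principal photography=12, EF_Pickup shots=13, EF_Editing=14, EF_Sound mix=19, EF_Color grade=30) = 30; EF_VFX = 30+14 = 44
Expected project duration μ = 44 days. Critical path: Casting → Color grade → VFX.

Variance along critical path = 5.444 + 9.000 + 0.444 = 14.889; σ = √14.889 = 3.859 days.
Z = (38 − 44) / 3.859 = -1.555
P(T ≤ 38) = Φ(-1.555) ≈ 0.060

0.060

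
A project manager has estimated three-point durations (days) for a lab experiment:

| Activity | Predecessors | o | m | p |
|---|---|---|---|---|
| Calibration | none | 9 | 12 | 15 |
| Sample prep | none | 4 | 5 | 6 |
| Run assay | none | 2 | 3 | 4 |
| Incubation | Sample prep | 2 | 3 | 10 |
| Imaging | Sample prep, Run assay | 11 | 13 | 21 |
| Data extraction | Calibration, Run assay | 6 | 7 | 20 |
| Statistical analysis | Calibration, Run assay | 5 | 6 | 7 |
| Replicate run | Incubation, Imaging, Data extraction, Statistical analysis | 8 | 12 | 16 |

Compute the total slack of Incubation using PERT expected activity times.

12 days

te_Calibration = (9 + 4·12 + 15)/6 = 72/6 = 12
te_Sample prep = (4 + 4·5 + 6)/6 = 30/6 = 5
te_Run assay = (2 + 4·3 + 4)/6 = 18/6 = 3
te_Incubation = (2 + 4·3 + 10)/6 = 24/6 = 4
te_Imaging = (11 + 4·13 + 21)/6 = 84/6 = 14
te_Data extraction = (6 + 4·7 + 20)/6 = 54/6 = 9
te_Statistical analysis = (5 + 4·6 + 7)/6 = 36/6 = 6
te_Replicate run = (8 + 4·12 + 16)/6 = 72/6 = 12

Forward pass:
ES_Calibration = 0; EF_Calibration = 12
ES_Sample prep = 0; EF_Sample prep = 5
ES_Run assay = 0; EF_Run assay = 3
ES_Incubation = 5; EF_Incubation = 5+4 = 9
ES_Imaging = max(EF_Sample prep=5, EF_Run assay=3) = 5; EF_Imaging = 5+14 = 19
ES_Data extraction = max(EF_Calibration=12, EF_Run assay=3) = 12; EF_Data extraction = 12+9 = 21
ES_Statistical analysis = max(EF_Calibration=12, EF_Run assay=3) = 12; EF_Statistical analysis = 12+6 = 18
ES_Replicate run = max(EF_Incubation=9, EF_Imaging=19, EF_Data extraction=21, EF_Statistical analysis=18) = 21; EF_Replicate run = 21+12 = 33
Expected project duration μ = 33 days. Critical path: Calibration → Data extraction → Replicate run.

Backward pass:
LF_Replicate run = 33; LS_Replicate run = 33−12 = 21
LF_Statistical analysis = LS_Replicate run = 21; LS_Statistical analysis = 21−6 = 15
LF_Data extraction = LS_Replicate run = 21; LS_Data extraction = 21−9 = 12
LF_Imaging = LS_Replicate run = 21; LS_Imaging = 21−14 = 7
LF_Incubation = LS_Replicate run = 21; LS_Incubation = 21−4 = 17
LF_Run assay = min(LS_Imaging=7, LS_Data extraction=12, LS_Statistical analysis=15) = 7; LS_Run assay = 7−3 = 4
LF_Sample prep = min(LS_Incubation=17, LS_Imaging=7) = 7; LS_Sample prep = 7−5 = 2
LF_Calibration = min(LS_Data extraction=12, LS_Statistical analysis=15) = 12; LS_Calibration = 12−12 = 0
Slack_Incubation = LS_Incubation − ES_Incubation = 17 − 5 = 12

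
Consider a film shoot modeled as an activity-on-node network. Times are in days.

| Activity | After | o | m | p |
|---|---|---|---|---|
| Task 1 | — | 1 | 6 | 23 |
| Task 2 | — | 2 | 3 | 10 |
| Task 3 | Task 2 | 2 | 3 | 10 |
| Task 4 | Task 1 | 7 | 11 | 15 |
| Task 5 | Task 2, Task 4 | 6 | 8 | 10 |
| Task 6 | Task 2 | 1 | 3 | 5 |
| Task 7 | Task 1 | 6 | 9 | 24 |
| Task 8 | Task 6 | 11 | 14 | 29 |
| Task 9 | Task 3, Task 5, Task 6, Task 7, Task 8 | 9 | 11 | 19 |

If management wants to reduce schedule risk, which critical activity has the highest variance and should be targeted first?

Task 1

te_Task 1 = (1 + 4·6 + 23)/6 = 48/6 = 8; σ²_Task 1 = ((23−1)/6)² = 13.444
te_Task 2 = (2 + 4·3 + 10)/6 = 24/6 = 4; σ²_Task 2 = ((10−2)/6)² = 1.778
te_Task 3 = (2 + 4·3 + 10)/6 = 24/6 = 4; σ²_Task 3 = ((10−2)/6)² = 1.778
te_Task 4 = (7 + 4·11 + 15)/6 = 66/6 = 11; σ²_Task 4 = ((15−7)/6)² = 1.778
te_Task 5 = (6 + 4·8 + 10)/6 = 48/6 = 8; σ²_Task 5 = ((10−6)/6)² = 0.444
te_Task 6 = (1 + 4·3 + 5)/6 = 18/6 = 3; σ²_Task 6 = ((5−1)/6)² = 0.444
te_Task 7 = (6 + 4·9 + 24)/6 = 66/6 = 11; σ²_Task 7 = ((24−6)/6)² = 9.000
te_Task 8 = (11 + 4·14 + 29)/6 = 96/6 = 16; σ²_Task 8 = ((29−11)/6)² = 9.000
te_Task 9 = (9 + 4·11 + 19)/6 = 72/6 = 12; σ²_Task 9 = ((19−9)/6)² = 2.778

Forward pass:
ES_Task 1 = 0; EF_Task 1 = 8
ES_Task 2 = 0; EF_Task 2 = 4
ES_Task 3 = 4; EF_Task 3 = 4+4 = 8
ES_Task 4 = 8; EF_Task 4 = 8+11 = 19
ES_Task 5 = max(EF_Task 2=4, EF_Task 4=19) = 19; EF_Task 5 = 19+8 = 27
ES_Task 6 = 4; EF_Task 6 = 4+3 = 7
ES_Task 7 = 8; EF_Task 7 = 8+11 = 19
ES_Task 8 = 7; EF_Task 8 = 7+16 = 23
ES_Task 9 = max(EF_Task 3=8, EF_Task 5=27, EF_Task 6=7, EF_Task 7=19, EF_Task 8=23) = 27; EF_Task 9 = 27+12 = 39
Expected project duration μ = 39 days. Critical path: Task 1 → Task 4 → Task 5 → Task 9.

Variances on critical path: σ²_Task 1=13.444, σ²_Task 4=1.778, σ²_Task 5=0.444, σ²_Task 9=2.778.
Largest is σ²_Task 1 = 13.444.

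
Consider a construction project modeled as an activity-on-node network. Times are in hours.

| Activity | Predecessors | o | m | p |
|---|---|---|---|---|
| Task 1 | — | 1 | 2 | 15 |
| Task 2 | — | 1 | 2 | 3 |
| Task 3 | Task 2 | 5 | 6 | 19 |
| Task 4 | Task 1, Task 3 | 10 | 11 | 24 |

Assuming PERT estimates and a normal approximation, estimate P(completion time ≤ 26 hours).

te_Task 1 = (1 + 4·2 + 15)/6 = 24/6 = 4; σ²_Task 1 = ((15−1)/6)² = 5.444
te_Task 2 = (1 + 4·2 + 3)/6 = 12/6 = 2; σ²_Task 2 = ((3−1)/6)² = 0.111
te_Task 3 = (5 + 4·6 + 19)/6 = 48/6 = 8; σ²_Task 3 = ((19−5)/6)² = 5.444
te_Task 4 = (10 + 4·11 + 24)/6 = 78/6 = 13; σ²_Task 4 = ((24−10)/6)² = 5.444

Forward pass:
ES_Task 1 = 0; EF_Task 1 = 4
ES_Task 2 = 0; EF_Task 2 = 2
ES_Task 3 = 2; EF_Task 3 = 2+8 = 10
ES_Task 4 = max(EF_Task 1=4, EF_Task 3=10) = 10; EF_Task 4 = 10+13 = 23
Expected project duration μ = 23 hours. Critical path: Task 2 → Task 3 → Task 4.

Variance along critical path = 0.111 + 5.444 + 5.444 = 11.000; σ = √11.000 = 3.317 hours.
Z = (26 − 23) / 3.317 = 0.905
P(T ≤ 26) = Φ(0.905) ≈ 0.817

0.817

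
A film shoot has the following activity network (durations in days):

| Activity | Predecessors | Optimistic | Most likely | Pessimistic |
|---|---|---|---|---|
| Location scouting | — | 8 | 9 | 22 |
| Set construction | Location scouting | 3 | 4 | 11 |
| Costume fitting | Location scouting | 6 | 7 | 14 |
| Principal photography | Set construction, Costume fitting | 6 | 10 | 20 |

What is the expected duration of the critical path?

te_Location scouting = (8 + 4·9 + 22)/6 = 66/6 = 11
te_Set construction = (3 + 4·4 + 11)/6 = 30/6 = 5
te_Costume fitting = (6 + 4·7 + 14)/6 = 48/6 = 8
te_Principal photography = (6 + 4·10 + 20)/6 = 66/6 = 11

Forward pass:
ES_Location scouting = 0; EF_Location scouting = 11
ES_Set construction = 11; EF_Set construction = 11+5 = 16
ES_Costume fitting = 11; EF_Costume fitting = 11+8 = 19
ES_Principal photography = max(EF_Set construction=16, EF_Costume fitting=19) = 19; EF_Principal photography = 19+11 = 30
Expected project duration μ = 30 days. Critical path: Location scouting → Costume fitting → Principal photography.

30 days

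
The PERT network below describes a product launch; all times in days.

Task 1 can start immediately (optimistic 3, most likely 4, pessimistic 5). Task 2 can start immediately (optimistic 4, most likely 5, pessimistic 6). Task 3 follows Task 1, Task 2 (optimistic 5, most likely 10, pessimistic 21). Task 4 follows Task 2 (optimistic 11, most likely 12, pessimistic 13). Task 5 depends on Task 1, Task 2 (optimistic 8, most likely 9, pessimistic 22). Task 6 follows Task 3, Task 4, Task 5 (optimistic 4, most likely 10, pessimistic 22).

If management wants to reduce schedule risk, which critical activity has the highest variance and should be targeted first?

te_Task 1 = (3 + 4·4 + 5)/6 = 24/6 = 4; σ²_Task 1 = ((5−3)/6)² = 0.111
te_Task 2 = (4 + 4·5 + 6)/6 = 30/6 = 5; σ²_Task 2 = ((6−4)/6)² = 0.111
te_Task 3 = (5 + 4·10 + 21)/6 = 66/6 = 11; σ²_Task 3 = ((21−5)/6)² = 7.111
te_Task 4 = (11 + 4·12 + 13)/6 = 72/6 = 12; σ²_Task 4 = ((13−11)/6)² = 0.111
te_Task 5 = (8 + 4·9 + 22)/6 = 66/6 = 11; σ²_Task 5 = ((22−8)/6)² = 5.444
te_Task 6 = (4 + 4·10 + 22)/6 = 66/6 = 11; σ²_Task 6 = ((22−4)/6)² = 9.000

Forward pass:
ES_Task 1 = 0; EF_Task 1 = 4
ES_Task 2 = 0; EF_Task 2 = 5
ES_Task 3 = max(EF_Task 1=4, EF_Task 2=5) = 5; EF_Task 3 = 5+11 = 16
ES_Task 4 = 5; EF_Task 4 = 5+12 = 17
ES_Task 5 = max(EF_Task 1=4, EF_Task 2=5) = 5; EF_Task 5 = 5+11 = 16
ES_Task 6 = max(EF_Task 3=16, EF_Task 4=17, EF_Task 5=16) = 17; EF_Task 6 = 17+11 = 28
Expected project duration μ = 28 days. Critical path: Task 2 → Task 4 → Task 6.

Variances on critical path: σ²_Task 2=0.111, σ²_Task 4=0.111, σ²_Task 6=9.000.
Largest is σ²_Task 6 = 9.000.

Task 6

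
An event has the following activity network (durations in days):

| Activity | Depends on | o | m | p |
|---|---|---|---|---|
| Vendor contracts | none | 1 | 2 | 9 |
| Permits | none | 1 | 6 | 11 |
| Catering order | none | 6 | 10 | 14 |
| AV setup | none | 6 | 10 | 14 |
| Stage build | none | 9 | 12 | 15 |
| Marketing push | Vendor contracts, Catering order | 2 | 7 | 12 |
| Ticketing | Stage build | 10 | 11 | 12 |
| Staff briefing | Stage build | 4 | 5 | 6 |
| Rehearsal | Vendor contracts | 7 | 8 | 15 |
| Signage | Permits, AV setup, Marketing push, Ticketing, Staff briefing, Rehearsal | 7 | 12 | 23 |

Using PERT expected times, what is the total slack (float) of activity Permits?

17 days

te_Vendor contracts = (1 + 4·2 + 9)/6 = 18/6 = 3
te_Permits = (1 + 4·6 + 11)/6 = 36/6 = 6
te_Catering order = (6 + 4·10 + 14)/6 = 60/6 = 10
te_AV setup = (6 + 4·10 + 14)/6 = 60/6 = 10
te_Stage build = (9 + 4·12 + 15)/6 = 72/6 = 12
te_Marketing push = (2 + 4·7 + 12)/6 = 42/6 = 7
te_Ticketing = (10 + 4·11 + 12)/6 = 66/6 = 11
te_Staff briefing = (4 + 4·5 + 6)/6 = 30/6 = 5
te_Rehearsal = (7 + 4·8 + 15)/6 = 54/6 = 9
te_Signage = (7 + 4·12 + 23)/6 = 78/6 = 13

Forward pass:
ES_Vendor contracts = 0; EF_Vendor contracts = 3
ES_Permits = 0; EF_Permits = 6
ES_Catering order = 0; EF_Catering order = 10
ES_AV setup = 0; EF_AV setup = 10
ES_Stage build = 0; EF_Stage build = 12
ES_Marketing push = max(EF_Vendor contracts=3, EF_Catering order=10) = 10; EF_Marketing push = 10+7 = 17
ES_Ticketing = 12; EF_Ticketing = 12+11 = 23
ES_Staff briefing = 12; EF_Staff briefing = 12+5 = 17
ES_Rehearsal = 3; EF_Rehearsal = 3+9 = 12
ES_Signage = max(EF_Permits=6, EF_AV setup=10, EF_Marketing push=17, EF_Ticketing=23, EF_Staff briefing=17, EF_Rehearsal=12) = 23; EF_Signage = 23+13 = 36
Expected project duration μ = 36 days. Critical path: Stage build → Ticketing → Signage.

Backward pass:
LF_Signage = 36; LS_Signage = 36−13 = 23
LF_Rehearsal = LS_Signage = 23; LS_Rehearsal = 23−9 = 14
LF_Staff briefing = LS_Signage = 23; LS_Staff briefing = 23−5 = 18
LF_Ticketing = LS_Signage = 23; LS_Ticketing = 23−11 = 12
LF_Marketing push = LS_Signage = 23; LS_Marketing push = 23−7 = 16
LF_Stage build = min(LS_Ticketing=12, LS_Staff briefing=18) = 12; LS_Stage build = 12−12 = 0
LF_AV setup = LS_Signage = 23; LS_AV setup = 23−10 = 13
LF_Catering order = LS_Marketing push = 16; LS_Catering order = 16−10 = 6
LF_Permits = LS_Signage = 23; LS_Permits = 23−6 = 17
LF_Vendor contracts = min(LS_Marketing push=16, LS_Rehearsal=14) = 14; LS_Vendor contracts = 14−3 = 11
Slack_Permits = LS_Permits − ES_Permits = 17 − 0 = 17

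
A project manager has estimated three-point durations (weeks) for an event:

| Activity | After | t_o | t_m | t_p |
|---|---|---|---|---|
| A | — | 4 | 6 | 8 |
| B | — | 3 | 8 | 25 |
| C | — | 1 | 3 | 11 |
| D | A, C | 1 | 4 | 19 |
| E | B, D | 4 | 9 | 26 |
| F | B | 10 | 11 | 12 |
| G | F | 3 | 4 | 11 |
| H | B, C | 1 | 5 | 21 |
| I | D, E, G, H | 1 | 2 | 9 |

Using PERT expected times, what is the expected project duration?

te_A = (4 + 4·6 + 8)/6 = 36/6 = 6
te_B = (3 + 4·8 + 25)/6 = 60/6 = 10
te_C = (1 + 4·3 + 11)/6 = 24/6 = 4
te_D = (1 + 4·4 + 19)/6 = 36/6 = 6
te_E = (4 + 4·9 + 26)/6 = 66/6 = 11
te_F = (10 + 4·11 + 12)/6 = 66/6 = 11
te_G = (3 + 4·4 + 11)/6 = 30/6 = 5
te_H = (1 + 4·5 + 21)/6 = 42/6 = 7
te_I = (1 + 4·2 + 9)/6 = 18/6 = 3

Forward pass:
ES_A = 0; EF_A = 6
ES_B = 0; EF_B = 10
ES_C = 0; EF_C = 4
ES_D = max(EF_A=6, EF_C=4) = 6; EF_D = 6+6 = 12
ES_E = max(EF_B=10, EF_D=12) = 12; EF_E = 12+11 = 23
ES_F = 10; EF_F = 10+11 = 21
ES_G = 21; EF_G = 21+5 = 26
ES_H = max(EF_B=10, EF_C=4) = 10; EF_H = 10+7 = 17
ES_I = max(EF_D=12, EF_E=23, EF_G=26, EF_H=17) = 26; EF_I = 26+3 = 29
Expected project duration μ = 29 weeks. Critical path: B → F → G → I.

29 weeks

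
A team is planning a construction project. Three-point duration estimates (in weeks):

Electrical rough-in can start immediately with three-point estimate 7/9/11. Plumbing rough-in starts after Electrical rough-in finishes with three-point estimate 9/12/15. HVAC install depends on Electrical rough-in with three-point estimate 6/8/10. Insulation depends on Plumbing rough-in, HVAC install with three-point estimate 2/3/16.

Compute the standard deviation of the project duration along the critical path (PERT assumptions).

te_Electrical rough-in = (7 + 4·9 + 11)/6 = 54/6 = 9; σ²_Electrical rough-in = ((11−7)/6)² = 0.444
te_Plumbing rough-in = (9 + 4·12 + 15)/6 = 72/6 = 12; σ²_Plumbing rough-in = ((15−9)/6)² = 1.000
te_HVAC install = (6 + 4·8 + 10)/6 = 48/6 = 8; σ²_HVAC install = ((10−6)/6)² = 0.444
te_Insulation = (2 + 4·3 + 16)/6 = 30/6 = 5; σ²_Insulation = ((16−2)/6)² = 5.444

Forward pass:
ES_Electrical rough-in = 0; EF_Electrical rough-in = 9
ES_Plumbing rough-in = 9; EF_Plumbing rough-in = 9+12 = 21
ES_HVAC install = 9; EF_HVAC install = 9+8 = 17
ES_Insulation = max(EF_Plumbing rough-in=21, EF_HVAC install=17) = 21; EF_Insulation = 21+5 = 26
Expected project duration μ = 26 weeks. Critical path: Electrical rough-in → Plumbing rough-in → Insulation.

Variance along critical path = 0.444 + 1.000 + 5.444 = 6.889
σ = √6.889 = 2.625 weeks

2.62 weeks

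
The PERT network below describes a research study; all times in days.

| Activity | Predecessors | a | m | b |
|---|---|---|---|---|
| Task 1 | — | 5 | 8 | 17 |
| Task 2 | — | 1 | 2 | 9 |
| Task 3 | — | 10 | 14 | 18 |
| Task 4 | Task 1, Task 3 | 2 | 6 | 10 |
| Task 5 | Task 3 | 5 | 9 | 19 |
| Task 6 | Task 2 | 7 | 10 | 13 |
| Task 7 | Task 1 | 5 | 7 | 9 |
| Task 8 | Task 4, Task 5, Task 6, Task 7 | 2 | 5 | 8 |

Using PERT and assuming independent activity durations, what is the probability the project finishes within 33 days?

0.918

te_Task 1 = (5 + 4·8 + 17)/6 = 54/6 = 9; σ²_Task 1 = ((17−5)/6)² = 4.000
te_Task 2 = (1 + 4·2 + 9)/6 = 18/6 = 3; σ²_Task 2 = ((9−1)/6)² = 1.778
te_Task 3 = (10 + 4·14 + 18)/6 = 84/6 = 14; σ²_Task 3 = ((18−10)/6)² = 1.778
te_Task 4 = (2 + 4·6 + 10)/6 = 36/6 = 6; σ²_Task 4 = ((10−2)/6)² = 1.778
te_Task 5 = (5 + 4·9 + 19)/6 = 60/6 = 10; σ²_Task 5 = ((19−5)/6)² = 5.444
te_Task 6 = (7 + 4·10 + 13)/6 = 60/6 = 10; σ²_Task 6 = ((13−7)/6)² = 1.000
te_Task 7 = (5 + 4·7 + 9)/6 = 42/6 = 7; σ²_Task 7 = ((9−5)/6)² = 0.444
te_Task 8 = (2 + 4·5 + 8)/6 = 30/6 = 5; σ²_Task 8 = ((8−2)/6)² = 1.000

Forward pass:
ES_Task 1 = 0; EF_Task 1 = 9
ES_Task 2 = 0; EF_Task 2 = 3
ES_Task 3 = 0; EF_Task 3 = 14
ES_Task 4 = max(EF_Task 1=9, EF_Task 3=14) = 14; EF_Task 4 = 14+6 = 20
ES_Task 5 = 14; EF_Task 5 = 14+10 = 24
ES_Task 6 = 3; EF_Task 6 = 3+10 = 13
ES_Task 7 = 9; EF_Task 7 = 9+7 = 16
ES_Task 8 = max(EF_Task 4=20, EF_Task 5=24, EF_Task 6=13, EF_Task 7=16) = 24; EF_Task 8 = 24+5 = 29
Expected project duration μ = 29 days. Critical path: Task 3 → Task 5 → Task 8.

Variance along critical path = 1.778 + 5.444 + 1.000 = 8.222; σ = √8.222 = 2.867 days.
Z = (33 − 29) / 2.867 = 1.395
P(T ≤ 33) = Φ(1.395) ≈ 0.918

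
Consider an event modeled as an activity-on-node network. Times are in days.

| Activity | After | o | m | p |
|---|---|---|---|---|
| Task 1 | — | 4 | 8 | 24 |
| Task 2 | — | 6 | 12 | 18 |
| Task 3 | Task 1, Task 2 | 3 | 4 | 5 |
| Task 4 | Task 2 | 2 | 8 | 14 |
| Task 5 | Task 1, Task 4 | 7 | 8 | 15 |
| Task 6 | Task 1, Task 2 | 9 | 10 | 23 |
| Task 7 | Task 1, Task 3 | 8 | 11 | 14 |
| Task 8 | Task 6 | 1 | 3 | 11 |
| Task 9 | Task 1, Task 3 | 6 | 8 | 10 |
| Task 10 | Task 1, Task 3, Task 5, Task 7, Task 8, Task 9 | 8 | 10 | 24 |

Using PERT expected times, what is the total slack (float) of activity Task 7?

te_Task 1 = (4 + 4·8 + 24)/6 = 60/6 = 10
te_Task 2 = (6 + 4·12 + 18)/6 = 72/6 = 12
te_Task 3 = (3 + 4·4 + 5)/6 = 24/6 = 4
te_Task 4 = (2 + 4·8 + 14)/6 = 48/6 = 8
te_Task 5 = (7 + 4·8 + 15)/6 = 54/6 = 9
te_Task 6 = (9 + 4·10 + 23)/6 = 72/6 = 12
te_Task 7 = (8 + 4·11 + 14)/6 = 66/6 = 11
te_Task 8 = (1 + 4·3 + 11)/6 = 24/6 = 4
te_Task 9 = (6 + 4·8 + 10)/6 = 48/6 = 8
te_Task 10 = (8 + 4·10 + 24)/6 = 72/6 = 12

Forward pass:
ES_Task 1 = 0; EF_Task 1 = 10
ES_Task 2 = 0; EF_Task 2 = 12
ES_Task 3 = max(EF_Task 1=10, EF_Task 2=12) = 12; EF_Task 3 = 12+4 = 16
ES_Task 4 = 12; EF_Task 4 = 12+8 = 20
ES_Task 5 = max(EF_Task 1=10, EF_Task 4=20) = 20; EF_Task 5 = 20+9 = 29
ES_Task 6 = max(EF_Task 1=10, EF_Task 2=12) = 12; EF_Task 6 = 12+12 = 24
ES_Task 7 = max(EF_Task 1=10, EF_Task 3=16) = 16; EF_Task 7 = 16+11 = 27
ES_Task 8 = 24; EF_Task 8 = 24+4 = 28
ES_Task 9 = max(EF_Task 1=10, EF_Task 3=16) = 16; EF_Task 9 = 16+8 = 24
ES_Task 10 = max(EF_Task 1=10, EF_Task 3=16, EF_Task 5=29, EF_Task 7=27, EF_Task 8=28, EF_Task 9=24) = 29; EF_Task 10 = 29+12 = 41
Expected project duration μ = 41 days. Critical path: Task 2 → Task 4 → Task 5 → Task 10.

Backward pass:
LF_Task 10 = 41; LS_Task 10 = 41−12 = 29
LF_Task 9 = LS_Task 10 = 29; LS_Task 9 = 29−8 = 21
LF_Task 8 = LS_Task 10 = 29; LS_Task 8 = 29−4 = 25
LF_Task 7 = LS_Task 10 = 29; LS_Task 7 = 29−11 = 18
LF_Task 6 = LS_Task 8 = 25; LS_Task 6 = 25−12 = 13
LF_Task 5 = LS_Task 10 = 29; LS_Task 5 = 29−9 = 20
LF_Task 4 = LS_Task 5 = 20; LS_Task 4 = 20−8 = 12
LF_Task 3 = min(LS_Task 7=18, LS_Task 9=21, LS_Task 10=29) = 18; LS_Task 3 = 18−4 = 14
LF_Task 2 = min(LS_Task 3=14, LS_Task 4=12, LS_Task 6=13) = 12; LS_Task 2 = 12−12 = 0
LF_Task 1 = min(LS_Task 3=14, LS_Task 5=20, LS_Task 6=13, LS_Task 7=18, LS_Task 9=21, LS_Task 10=29) = 13; LS_Task 1 = 13−10 = 3
Slack_Task 7 = LS_Task 7 − ES_Task 7 = 18 − 16 = 2

2 days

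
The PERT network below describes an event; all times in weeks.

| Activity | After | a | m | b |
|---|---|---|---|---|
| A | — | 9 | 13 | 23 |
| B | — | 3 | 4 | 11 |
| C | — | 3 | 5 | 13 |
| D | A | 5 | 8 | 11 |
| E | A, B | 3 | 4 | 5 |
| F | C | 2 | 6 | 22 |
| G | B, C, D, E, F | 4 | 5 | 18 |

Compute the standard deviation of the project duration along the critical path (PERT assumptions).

3.45 weeks

te_A = (9 + 4·13 + 23)/6 = 84/6 = 14; σ²_A = ((23−9)/6)² = 5.444
te_B = (3 + 4·4 + 11)/6 = 30/6 = 5; σ²_B = ((11−3)/6)² = 1.778
te_C = (3 + 4·5 + 13)/6 = 36/6 = 6; σ²_C = ((13−3)/6)² = 2.778
te_D = (5 + 4·8 + 11)/6 = 48/6 = 8; σ²_D = ((11−5)/6)² = 1.000
te_E = (3 + 4·4 + 5)/6 = 24/6 = 4; σ²_E = ((5−3)/6)² = 0.111
te_F = (2 + 4·6 + 22)/6 = 48/6 = 8; σ²_F = ((22−2)/6)² = 11.111
te_G = (4 + 4·5 + 18)/6 = 42/6 = 7; σ²_G = ((18−4)/6)² = 5.444

Forward pass:
ES_A = 0; EF_A = 14
ES_B = 0; EF_B = 5
ES_C = 0; EF_C = 6
ES_D = 14; EF_D = 14+8 = 22
ES_E = max(EF_A=14, EF_B=5) = 14; EF_E = 14+4 = 18
ES_F = 6; EF_F = 6+8 = 14
ES_G = max(EF_B=5, EF_C=6, EF_D=22, EF_E=18, EF_F=14) = 22; EF_G = 22+7 = 29
Expected project duration μ = 29 weeks. Critical path: A → D → G.

Variance along critical path = 5.444 + 1.000 + 5.444 = 11.889
σ = √11.889 = 3.448 weeks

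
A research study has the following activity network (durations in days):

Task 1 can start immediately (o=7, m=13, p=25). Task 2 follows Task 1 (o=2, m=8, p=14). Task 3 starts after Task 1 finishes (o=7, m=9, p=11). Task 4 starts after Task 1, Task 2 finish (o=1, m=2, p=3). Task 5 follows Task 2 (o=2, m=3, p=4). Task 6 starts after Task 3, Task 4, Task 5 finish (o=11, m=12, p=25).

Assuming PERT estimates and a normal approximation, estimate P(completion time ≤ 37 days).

te_Task 1 = (7 + 4·13 + 25)/6 = 84/6 = 14; σ²_Task 1 = ((25−7)/6)² = 9.000
te_Task 2 = (2 + 4·8 + 14)/6 = 48/6 = 8; σ²_Task 2 = ((14−2)/6)² = 4.000
te_Task 3 = (7 + 4·9 + 11)/6 = 54/6 = 9; σ²_Task 3 = ((11−7)/6)² = 0.444
te_Task 4 = (1 + 4·2 + 3)/6 = 12/6 = 2; σ²_Task 4 = ((3−1)/6)² = 0.111
te_Task 5 = (2 + 4·3 + 4)/6 = 18/6 = 3; σ²_Task 5 = ((4−2)/6)² = 0.111
te_Task 6 = (11 + 4·12 + 25)/6 = 84/6 = 14; σ²_Task 6 = ((25−11)/6)² = 5.444

Forward pass:
ES_Task 1 = 0; EF_Task 1 = 14
ES_Task 2 = 14; EF_Task 2 = 14+8 = 22
ES_Task 3 = 14; EF_Task 3 = 14+9 = 23
ES_Task 4 = max(EF_Task 1=14, EF_Task 2=22) = 22; EF_Task 4 = 22+2 = 24
ES_Task 5 = 22; EF_Task 5 = 22+3 = 25
ES_Task 6 = max(EF_Task 3=23, EF_Task 4=24, EF_Task 5=25) = 25; EF_Task 6 = 25+14 = 39
Expected project duration μ = 39 days. Critical path: Task 1 → Task 2 → Task 5 → Task 6.

Variance along critical path = 9.000 + 4.000 + 0.111 + 5.444 = 18.556; σ = √18.556 = 4.308 days.
Z = (37 − 39) / 4.308 = -0.464
P(T ≤ 37) = Φ(-0.464) ≈ 0.321

0.321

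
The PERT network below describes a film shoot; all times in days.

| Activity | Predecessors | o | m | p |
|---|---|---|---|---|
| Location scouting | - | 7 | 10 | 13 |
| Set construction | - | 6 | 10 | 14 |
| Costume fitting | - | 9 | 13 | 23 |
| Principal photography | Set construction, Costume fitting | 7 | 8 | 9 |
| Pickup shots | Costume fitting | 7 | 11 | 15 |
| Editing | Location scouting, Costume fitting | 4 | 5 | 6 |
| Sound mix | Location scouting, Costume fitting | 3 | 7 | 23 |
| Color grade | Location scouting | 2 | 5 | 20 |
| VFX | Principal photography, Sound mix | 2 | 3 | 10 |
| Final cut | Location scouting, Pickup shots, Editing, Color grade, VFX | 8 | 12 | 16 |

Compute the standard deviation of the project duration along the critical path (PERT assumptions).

te_Location scouting = (7 + 4·10 + 13)/6 = 60/6 = 10; σ²_Location scouting = ((13−7)/6)² = 1.000
te_Set construction = (6 + 4·10 + 14)/6 = 60/6 = 10; σ²_Set construction = ((14−6)/6)² = 1.778
te_Costume fitting = (9 + 4·13 + 23)/6 = 84/6 = 14; σ²_Costume fitting = ((23−9)/6)² = 5.444
te_Principal photography = (7 + 4·8 + 9)/6 = 48/6 = 8; σ²_Principal photography = ((9−7)/6)² = 0.111
te_Pickup shots = (7 + 4·11 + 15)/6 = 66/6 = 11; σ²_Pickup shots = ((15−7)/6)² = 1.778
te_Editing = (4 + 4·5 + 6)/6 = 30/6 = 5; σ²_Editing = ((6−4)/6)² = 0.111
te_Sound mix = (3 + 4·7 + 23)/6 = 54/6 = 9; σ²_Sound mix = ((23−3)/6)² = 11.111
te_Color grade = (2 + 4·5 + 20)/6 = 42/6 = 7; σ²_Color grade = ((20−2)/6)² = 9.000
te_VFX = (2 + 4·3 + 10)/6 = 24/6 = 4; σ²_VFX = ((10−2)/6)² = 1.778
te_Final cut = (8 + 4·12 + 16)/6 = 72/6 = 12; σ²_Final cut = ((16−8)/6)² = 1.778

Forward pass:
ES_Location scouting = 0; EF_Location scouting = 10
ES_Set construction = 0; EF_Set construction = 10
ES_Costume fitting = 0; EF_Costume fitting = 14
ES_Principal photography = max(EF_Set construction=10, EF_Costume fitting=14) = 14; EF_Principal photography = 14+8 = 22
ES_Pickup shots = 14; EF_Pickup shots = 14+11 = 25
ES_Editing = max(EF_Location scouting=10, EF_Costume fitting=14) = 14; EF_Editing = 14+5 = 19
ES_Sound mix = max(EF_Location scouting=10, EF_Costume fitting=14) = 14; EF_Sound mix = 14+9 = 23
ES_Color grade = 10; EF_Color grade = 10+7 = 17
ES_VFX = max(EF_Principal photography=22, EF_Sound mix=23) = 23; EF_VFX = 23+4 = 27
ES_Final cut = max(EF_Location scouting=10, EF_Pickup shots=25, EF_Editing=19, EF_Color grade=17, EF_VFX=27) = 27; EF_Final cut = 27+12 = 39
Expected project duration μ = 39 days. Critical path: Costume fitting → Sound mix → VFX → Final cut.

Variance along critical path = 5.444 + 11.111 + 1.778 + 1.778 = 20.111
σ = √20.111 = 4.485 days

4.48 days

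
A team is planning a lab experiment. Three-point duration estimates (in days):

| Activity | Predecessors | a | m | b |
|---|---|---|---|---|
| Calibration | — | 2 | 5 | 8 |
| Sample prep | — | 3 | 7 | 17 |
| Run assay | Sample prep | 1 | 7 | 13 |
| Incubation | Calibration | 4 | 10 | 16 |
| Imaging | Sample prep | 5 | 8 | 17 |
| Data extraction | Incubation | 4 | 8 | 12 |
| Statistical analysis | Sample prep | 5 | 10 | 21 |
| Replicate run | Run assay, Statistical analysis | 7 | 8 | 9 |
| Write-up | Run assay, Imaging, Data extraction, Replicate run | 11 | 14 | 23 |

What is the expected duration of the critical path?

42 days

te_Calibration = (2 + 4·5 + 8)/6 = 30/6 = 5
te_Sample prep = (3 + 4·7 + 17)/6 = 48/6 = 8
te_Run assay = (1 + 4·7 + 13)/6 = 42/6 = 7
te_Incubation = (4 + 4·10 + 16)/6 = 60/6 = 10
te_Imaging = (5 + 4·8 + 17)/6 = 54/6 = 9
te_Data extraction = (4 + 4·8 + 12)/6 = 48/6 = 8
te_Statistical analysis = (5 + 4·10 + 21)/6 = 66/6 = 11
te_Replicate run = (7 + 4·8 + 9)/6 = 48/6 = 8
te_Write-up = (11 + 4·14 + 23)/6 = 90/6 = 15

Forward pass:
ES_Calibration = 0; EF_Calibration = 5
ES_Sample prep = 0; EF_Sample prep = 8
ES_Run assay = 8; EF_Run assay = 8+7 = 15
ES_Incubation = 5; EF_Incubation = 5+10 = 15
ES_Imaging = 8; EF_Imaging = 8+9 = 17
ES_Data extraction = 15; EF_Data extraction = 15+8 = 23
ES_Statistical analysis = 8; EF_Statistical analysis = 8+11 = 19
ES_Replicate run = max(EF_Run assay=15, EF_Statistical analysis=19) = 19; EF_Replicate run = 19+8 = 27
ES_Write-up = max(EF_Run assay=15, EF_Imaging=17, EF_Data extraction=23, EF_Replicate run=27) = 27; EF_Write-up = 27+15 = 42
Expected project duration μ = 42 days. Critical path: Sample prep → Statistical analysis → Replicate run → Write-up.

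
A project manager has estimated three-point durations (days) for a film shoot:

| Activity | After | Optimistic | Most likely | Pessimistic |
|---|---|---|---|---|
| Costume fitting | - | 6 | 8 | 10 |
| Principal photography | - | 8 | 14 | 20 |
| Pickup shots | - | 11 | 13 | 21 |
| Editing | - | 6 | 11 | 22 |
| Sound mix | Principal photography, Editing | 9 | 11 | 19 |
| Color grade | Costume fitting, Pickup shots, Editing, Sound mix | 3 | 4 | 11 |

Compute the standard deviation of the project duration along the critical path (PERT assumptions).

te_Costume fitting = (6 + 4·8 + 10)/6 = 48/6 = 8; σ²_Costume fitting = ((10−6)/6)² = 0.444
te_Principal photography = (8 + 4·14 + 20)/6 = 84/6 = 14; σ²_Principal photography = ((20−8)/6)² = 4.000
te_Pickup shots = (11 + 4·13 + 21)/6 = 84/6 = 14; σ²_Pickup shots = ((21−11)/6)² = 2.778
te_Editing = (6 + 4·11 + 22)/6 = 72/6 = 12; σ²_Editing = ((22−6)/6)² = 7.111
te_Sound mix = (9 + 4·11 + 19)/6 = 72/6 = 12; σ²_Sound mix = ((19−9)/6)² = 2.778
te_Color grade = (3 + 4·4 + 11)/6 = 30/6 = 5; σ²_Color grade = ((11−3)/6)² = 1.778

Forward pass:
ES_Costume fitting = 0; EF_Costume fitting = 8
ES_Principal photography = 0; EF_Principal photography = 14
ES_Pickup shots = 0; EF_Pickup shots = 14
ES_Editing = 0; EF_Editing = 12
ES_Sound mix = max(EF_Principal photography=14, EF_Editing=12) = 14; EF_Sound mix = 14+12 = 26
ES_Color grade = max(EF_Costume fitting=8, EF_Pickup shots=14, EF_Editing=12, EF_Sound mix=26) = 26; EF_Color grade = 26+5 = 31
Expected project duration μ = 31 days. Critical path: Principal photography → Sound mix → Color grade.

Variance along critical path = 4.000 + 2.778 + 1.778 = 8.556
σ = √8.556 = 2.925 days

2.92 days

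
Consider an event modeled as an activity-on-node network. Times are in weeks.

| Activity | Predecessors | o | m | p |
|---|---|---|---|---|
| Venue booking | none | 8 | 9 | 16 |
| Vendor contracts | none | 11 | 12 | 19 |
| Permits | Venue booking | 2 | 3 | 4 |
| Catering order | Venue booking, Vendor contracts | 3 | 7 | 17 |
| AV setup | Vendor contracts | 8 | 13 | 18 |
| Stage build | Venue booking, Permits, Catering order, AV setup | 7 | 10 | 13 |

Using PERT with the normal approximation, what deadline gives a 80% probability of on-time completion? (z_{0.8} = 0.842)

38.0 weeks

te_Venue booking = (8 + 4·9 + 16)/6 = 60/6 = 10; σ²_Venue booking = ((16−8)/6)² = 1.778
te_Vendor contracts = (11 + 4·12 + 19)/6 = 78/6 = 13; σ²_Vendor contracts = ((19−11)/6)² = 1.778
te_Permits = (2 + 4·3 + 4)/6 = 18/6 = 3; σ²_Permits = ((4−2)/6)² = 0.111
te_Catering order = (3 + 4·7 + 17)/6 = 48/6 = 8; σ²_Catering order = ((17−3)/6)² = 5.444
te_AV setup = (8 + 4·13 + 18)/6 = 78/6 = 13; σ²_AV setup = ((18−8)/6)² = 2.778
te_Stage build = (7 + 4·10 + 13)/6 = 60/6 = 10; σ²_Stage build = ((13−7)/6)² = 1.000

Forward pass:
ES_Venue booking = 0; EF_Venue booking = 10
ES_Vendor contracts = 0; EF_Vendor contracts = 13
ES_Permits = 10; EF_Permits = 10+3 = 13
ES_Catering order = max(EF_Venue booking=10, EF_Vendor contracts=13) = 13; EF_Catering order = 13+8 = 21
ES_AV setup = 13; EF_AV setup = 13+13 = 26
ES_Stage build = max(EF_Venue booking=10, EF_Permits=13, EF_Catering order=21, EF_AV setup=26) = 26; EF_Stage build = 26+10 = 36
Expected project duration μ = 36 weeks. Critical path: Vendor contracts → AV setup → Stage build.

Variance along critical path = 1.778 + 2.778 + 1.000 = 5.556; σ = 2.357 weeks.
D = μ + z·σ = 36 + 0.842·2.357 = 38.0 weeks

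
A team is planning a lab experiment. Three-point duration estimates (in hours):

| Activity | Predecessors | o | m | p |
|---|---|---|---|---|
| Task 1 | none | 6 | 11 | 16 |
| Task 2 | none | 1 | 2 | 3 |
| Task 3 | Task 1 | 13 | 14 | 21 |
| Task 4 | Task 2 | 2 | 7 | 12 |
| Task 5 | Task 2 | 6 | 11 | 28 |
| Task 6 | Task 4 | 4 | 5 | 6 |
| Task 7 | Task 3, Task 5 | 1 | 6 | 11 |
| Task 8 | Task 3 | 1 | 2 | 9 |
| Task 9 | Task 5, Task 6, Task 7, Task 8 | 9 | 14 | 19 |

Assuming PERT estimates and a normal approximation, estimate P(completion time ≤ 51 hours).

te_Task 1 = (6 + 4·11 + 16)/6 = 66/6 = 11; σ²_Task 1 = ((16−6)/6)² = 2.778
te_Task 2 = (1 + 4·2 + 3)/6 = 12/6 = 2; σ²_Task 2 = ((3−1)/6)² = 0.111
te_Task 3 = (13 + 4·14 + 21)/6 = 90/6 = 15; σ²_Task 3 = ((21−13)/6)² = 1.778
te_Task 4 = (2 + 4·7 + 12)/6 = 42/6 = 7; σ²_Task 4 = ((12−2)/6)² = 2.778
te_Task 5 = (6 + 4·11 + 28)/6 = 78/6 = 13; σ²_Task 5 = ((28−6)/6)² = 13.444
te_Task 6 = (4 + 4·5 + 6)/6 = 30/6 = 5; σ²_Task 6 = ((6−4)/6)² = 0.111
te_Task 7 = (1 + 4·6 + 11)/6 = 36/6 = 6; σ²_Task 7 = ((11−1)/6)² = 2.778
te_Task 8 = (1 + 4·2 + 9)/6 = 18/6 = 3; σ²_Task 8 = ((9−1)/6)² = 1.778
te_Task 9 = (9 + 4·14 + 19)/6 = 84/6 = 14; σ²_Task 9 = ((19−9)/6)² = 2.778

Forward pass:
ES_Task 1 = 0; EF_Task 1 = 11
ES_Task 2 = 0; EF_Task 2 = 2
ES_Task 3 = 11; EF_Task 3 = 11+15 = 26
ES_Task 4 = 2; EF_Task 4 = 2+7 = 9
ES_Task 5 = 2; EF_Task 5 = 2+13 = 15
ES_Task 6 = 9; EF_Task 6 = 9+5 = 14
ES_Task 7 = max(EF_Task 3=26, EF_Task 5=15) = 26; EF_Task 7 = 26+6 = 32
ES_Task 8 = 26; EF_Task 8 = 26+3 = 29
ES_Task 9 = max(EF_Task 5=15, EF_Task 6=14, EF_Task 7=32, EF_Task 8=29) = 32; EF_Task 9 = 32+14 = 46
Expected project duration μ = 46 hours. Critical path: Task 1 → Task 3 → Task 7 → Task 9.

Variance along critical path = 2.778 + 1.778 + 2.778 + 2.778 = 10.111; σ = √10.111 = 3.180 hours.
Z = (51 − 46) / 3.180 = 1.572
P(T ≤ 51) = Φ(1.572) ≈ 0.942

0.942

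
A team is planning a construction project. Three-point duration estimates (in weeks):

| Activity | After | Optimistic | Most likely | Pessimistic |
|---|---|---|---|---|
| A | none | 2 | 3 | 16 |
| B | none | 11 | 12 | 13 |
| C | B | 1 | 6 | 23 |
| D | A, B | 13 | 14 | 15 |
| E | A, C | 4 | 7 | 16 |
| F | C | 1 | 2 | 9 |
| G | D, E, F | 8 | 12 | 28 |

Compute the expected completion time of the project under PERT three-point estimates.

42 weeks

te_A = (2 + 4·3 + 16)/6 = 30/6 = 5
te_B = (11 + 4·12 + 13)/6 = 72/6 = 12
te_C = (1 + 4·6 + 23)/6 = 48/6 = 8
te_D = (13 + 4·14 + 15)/6 = 84/6 = 14
te_E = (4 + 4·7 + 16)/6 = 48/6 = 8
te_F = (1 + 4·2 + 9)/6 = 18/6 = 3
te_G = (8 + 4·12 + 28)/6 = 84/6 = 14

Forward pass:
ES_A = 0; EF_A = 5
ES_B = 0; EF_B = 12
ES_C = 12; EF_C = 12+8 = 20
ES_D = max(EF_A=5, EF_B=12) = 12; EF_D = 12+14 = 26
ES_E = max(EF_A=5, EF_C=20) = 20; EF_E = 20+8 = 28
ES_F = 20; EF_F = 20+3 = 23
ES_G = max(EF_D=26, EF_E=28, EF_F=23) = 28; EF_G = 28+14 = 42
Expected project duration μ = 42 weeks. Critical path: B → C → E → G.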